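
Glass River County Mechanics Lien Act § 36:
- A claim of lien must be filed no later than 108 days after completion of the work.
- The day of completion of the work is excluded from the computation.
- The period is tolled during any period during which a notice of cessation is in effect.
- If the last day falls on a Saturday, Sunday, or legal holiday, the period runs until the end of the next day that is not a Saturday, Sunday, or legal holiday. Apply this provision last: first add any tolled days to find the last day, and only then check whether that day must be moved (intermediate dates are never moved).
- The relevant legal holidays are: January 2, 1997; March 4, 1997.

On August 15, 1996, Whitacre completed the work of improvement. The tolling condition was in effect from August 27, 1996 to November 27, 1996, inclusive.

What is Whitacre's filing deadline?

March 5, 1997

108 days after August 15, 1996 is December 1, 1996.
From August 27, 1996 through November 27, 1996 inclusive is 93 days; tolling adds 93 days: December 1, 1996 + 93 days = March 4, 1997.
March 4, 1997 is a listed holiday. The next qualifying day is March 5, 1997.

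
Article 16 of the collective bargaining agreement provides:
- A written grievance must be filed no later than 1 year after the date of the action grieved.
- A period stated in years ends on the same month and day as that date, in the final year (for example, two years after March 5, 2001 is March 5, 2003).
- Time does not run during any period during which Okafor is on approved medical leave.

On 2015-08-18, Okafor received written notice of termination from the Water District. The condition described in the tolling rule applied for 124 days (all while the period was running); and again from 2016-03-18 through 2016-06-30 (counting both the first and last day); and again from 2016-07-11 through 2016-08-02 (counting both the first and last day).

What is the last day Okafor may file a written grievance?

1 year after 2015-08-18 is August 18, 2016.
Tolling adds 124 days: August 18, 2016 + 124 days = December 20, 2016.
From March 18, 2016 through June 30, 2016 inclusive is 105 days; tolling adds 105 days: December 20, 2016 + 105 days = April 4, 2017.
From July 11, 2016 through August 2, 2016 inclusive is 23 days; tolling adds 23 days: April 4, 2017 + 23 days = April 27, 2017.

April 27, 2017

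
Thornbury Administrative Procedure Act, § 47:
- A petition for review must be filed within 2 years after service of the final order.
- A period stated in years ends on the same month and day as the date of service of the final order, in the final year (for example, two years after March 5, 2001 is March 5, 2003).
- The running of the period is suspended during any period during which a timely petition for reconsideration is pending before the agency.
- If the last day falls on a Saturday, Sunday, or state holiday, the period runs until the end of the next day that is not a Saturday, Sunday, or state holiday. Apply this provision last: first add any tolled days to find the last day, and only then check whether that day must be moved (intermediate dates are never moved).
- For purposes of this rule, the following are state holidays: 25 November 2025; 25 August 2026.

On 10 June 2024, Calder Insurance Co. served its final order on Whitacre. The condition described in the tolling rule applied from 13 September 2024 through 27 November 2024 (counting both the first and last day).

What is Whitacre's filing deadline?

August 26, 2026

2 years after 10 June 2024 is June 10, 2026.
From September 13, 2024 through November 27, 2024 inclusive is 76 days; tolling adds 76 days: June 10, 2026 + 76 days = August 25, 2026.
August 25, 2026 is a listed holiday. The next qualifying day is August 26, 2026.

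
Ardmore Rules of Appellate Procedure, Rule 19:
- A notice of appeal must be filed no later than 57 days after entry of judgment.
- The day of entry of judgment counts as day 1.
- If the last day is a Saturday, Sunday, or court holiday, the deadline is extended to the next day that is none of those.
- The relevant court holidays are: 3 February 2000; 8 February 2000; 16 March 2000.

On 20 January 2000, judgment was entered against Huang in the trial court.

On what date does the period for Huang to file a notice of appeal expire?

Counting 20 January 2000 as day 1, day 57 is March 16, 2000.
March 16, 2000 is a listed holiday. The next qualifying day is March 17, 2000.

March 17, 2000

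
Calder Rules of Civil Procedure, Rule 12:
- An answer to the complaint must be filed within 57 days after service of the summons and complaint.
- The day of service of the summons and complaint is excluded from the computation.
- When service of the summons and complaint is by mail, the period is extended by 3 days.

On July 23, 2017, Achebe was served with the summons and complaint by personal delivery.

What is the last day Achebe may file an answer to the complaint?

57 days after July 23, 2017 is September 18, 2017.
Service was not by mail, so no mail extension applies.

September 18, 2017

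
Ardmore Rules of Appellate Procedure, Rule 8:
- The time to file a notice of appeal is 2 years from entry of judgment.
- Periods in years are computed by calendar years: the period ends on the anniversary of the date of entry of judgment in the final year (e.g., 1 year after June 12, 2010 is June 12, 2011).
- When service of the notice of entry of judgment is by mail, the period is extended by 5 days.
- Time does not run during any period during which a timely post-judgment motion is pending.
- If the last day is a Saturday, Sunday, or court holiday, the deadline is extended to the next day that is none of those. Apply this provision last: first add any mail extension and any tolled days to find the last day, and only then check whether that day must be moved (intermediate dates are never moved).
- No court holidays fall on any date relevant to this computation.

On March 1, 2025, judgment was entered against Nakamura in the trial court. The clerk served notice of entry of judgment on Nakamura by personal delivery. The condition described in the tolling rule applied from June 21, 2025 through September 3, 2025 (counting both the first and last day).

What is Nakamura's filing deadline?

2 years after March 1, 2025 is March 1, 2027.
Service was not by mail, so no mail extension applies.
From June 21, 2025 through September 3, 2025 inclusive is 75 days; tolling adds 75 days: March 1, 2027 + 75 days = May 15, 2027.
May 15, 2027 is Saturday; May 16, 2027 is Sunday. The next qualifying day is May 17, 2027.

May 17, 2027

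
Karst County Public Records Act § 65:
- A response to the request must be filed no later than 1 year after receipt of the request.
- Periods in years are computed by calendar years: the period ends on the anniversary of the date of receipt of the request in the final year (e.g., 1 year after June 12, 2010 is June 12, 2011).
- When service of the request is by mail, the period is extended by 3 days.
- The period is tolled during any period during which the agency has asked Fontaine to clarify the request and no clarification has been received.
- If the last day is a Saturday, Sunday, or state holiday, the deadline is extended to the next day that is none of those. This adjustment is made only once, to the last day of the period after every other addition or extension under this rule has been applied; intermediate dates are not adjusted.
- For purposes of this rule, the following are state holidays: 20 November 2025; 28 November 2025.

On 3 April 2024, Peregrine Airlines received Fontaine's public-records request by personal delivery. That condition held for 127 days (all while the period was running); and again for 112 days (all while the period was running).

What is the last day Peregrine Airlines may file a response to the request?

December 1, 2025

1 year after 3 April 2024 is April 3, 2025.
Service was not by mail, so no mail extension applies.
Tolling adds 127 days: April 3, 2025 + 127 days = August 8, 2025.
Tolling adds 112 days: August 8, 2025 + 112 days = November 28, 2025.
November 28, 2025 is a listed holiday; November 29, 2025 is Saturday; November 30, 2025 is Sunday. The next qualifying day is December 1, 2025.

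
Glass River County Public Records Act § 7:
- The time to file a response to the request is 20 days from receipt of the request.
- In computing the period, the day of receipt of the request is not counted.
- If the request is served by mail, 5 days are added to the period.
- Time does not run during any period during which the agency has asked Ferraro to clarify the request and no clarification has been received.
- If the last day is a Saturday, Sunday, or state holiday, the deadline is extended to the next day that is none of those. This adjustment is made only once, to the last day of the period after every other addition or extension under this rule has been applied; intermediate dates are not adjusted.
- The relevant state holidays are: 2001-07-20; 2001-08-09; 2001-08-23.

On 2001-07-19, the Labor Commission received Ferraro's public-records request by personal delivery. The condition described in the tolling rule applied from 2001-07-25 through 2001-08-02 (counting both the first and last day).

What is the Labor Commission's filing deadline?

August 17, 2001

20 days after 2001-07-19 is August 8, 2001.
Service was not by mail, so no mail extension applies.
From July 25, 2001 through August 2, 2001 inclusive is 9 days; tolling adds 9 days: August 8, 2001 + 9 days = August 17, 2001.
August 17, 2001 is a Friday and not a state holiday, so no extension applies.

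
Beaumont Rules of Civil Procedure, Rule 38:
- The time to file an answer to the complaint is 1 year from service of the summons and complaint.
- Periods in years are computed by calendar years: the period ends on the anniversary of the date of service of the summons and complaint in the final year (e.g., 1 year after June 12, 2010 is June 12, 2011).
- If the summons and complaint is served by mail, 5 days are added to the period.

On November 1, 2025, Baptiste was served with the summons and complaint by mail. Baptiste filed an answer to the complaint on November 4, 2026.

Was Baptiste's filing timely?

1 year after November 1, 2025 is November 1, 2026.
Service was by mail, adding 5 days: November 1, 2026 + 5 days = November 6, 2026.
The deadline is November 6, 2026; the filing on November 4, 2026 is on or before that date.

Yes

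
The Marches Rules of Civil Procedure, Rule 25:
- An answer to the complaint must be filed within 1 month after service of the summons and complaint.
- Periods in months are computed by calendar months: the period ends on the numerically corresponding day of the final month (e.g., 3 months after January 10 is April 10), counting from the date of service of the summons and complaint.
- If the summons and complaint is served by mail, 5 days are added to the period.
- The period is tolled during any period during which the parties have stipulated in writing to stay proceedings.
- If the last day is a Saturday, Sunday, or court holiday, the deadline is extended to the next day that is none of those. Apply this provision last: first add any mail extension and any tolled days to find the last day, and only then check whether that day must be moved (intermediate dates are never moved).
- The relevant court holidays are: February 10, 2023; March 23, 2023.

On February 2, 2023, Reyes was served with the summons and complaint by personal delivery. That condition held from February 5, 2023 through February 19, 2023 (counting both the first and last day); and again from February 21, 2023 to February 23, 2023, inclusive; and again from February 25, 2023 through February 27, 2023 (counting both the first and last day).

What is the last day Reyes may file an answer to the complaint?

March 24, 2023

1 month after February 2, 2023 is March 2, 2023.
Service was not by mail, so no mail extension applies.
From February 5, 2023 through February 19, 2023 inclusive is 15 days; tolling adds 15 days: March 2, 2023 + 15 days = March 17, 2023.
From February 21, 2023 through February 23, 2023 inclusive is 3 days; tolling adds 3 days: March 17, 2023 + 3 days = March 20, 2023.
From February 25, 2023 through February 27, 2023 inclusive is 3 days; tolling adds 3 days: March 20, 2023 + 3 days = March 23, 2023.
March 23, 2023 is a listed holiday. The next qualifying day is March 24, 2023.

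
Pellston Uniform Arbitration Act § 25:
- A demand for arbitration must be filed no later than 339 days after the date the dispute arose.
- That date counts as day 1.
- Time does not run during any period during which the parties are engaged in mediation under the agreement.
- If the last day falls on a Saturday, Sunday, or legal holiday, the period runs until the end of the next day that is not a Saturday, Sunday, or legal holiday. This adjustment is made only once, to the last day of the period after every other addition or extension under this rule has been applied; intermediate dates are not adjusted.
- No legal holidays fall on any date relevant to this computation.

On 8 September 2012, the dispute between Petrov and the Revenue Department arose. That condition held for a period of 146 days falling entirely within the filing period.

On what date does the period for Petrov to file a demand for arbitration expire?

Counting 8 September 2012 as day 1, day 339 is August 12, 2013.
Tolling adds 146 days: August 12, 2013 + 146 days = January 5, 2014.
January 5, 2014 is Sunday. The next qualifying day is January 6, 2014.

January 6, 2014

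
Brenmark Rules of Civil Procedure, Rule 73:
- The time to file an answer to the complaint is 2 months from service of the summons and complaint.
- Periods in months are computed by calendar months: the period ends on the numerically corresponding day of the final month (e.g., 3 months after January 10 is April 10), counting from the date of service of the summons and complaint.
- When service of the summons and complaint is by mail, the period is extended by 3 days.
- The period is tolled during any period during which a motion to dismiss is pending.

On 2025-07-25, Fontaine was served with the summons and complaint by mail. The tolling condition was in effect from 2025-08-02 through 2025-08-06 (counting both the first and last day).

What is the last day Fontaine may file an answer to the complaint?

October 3, 2025

2 months after 2025-07-25 is September 25, 2025.
Service was by mail, adding 3 days: September 25, 2025 + 3 days = September 28, 2025.
From August 2, 2025 through August 6, 2025 inclusive is 5 days; tolling adds 5 days: September 28, 2025 + 5 days = October 3, 2025.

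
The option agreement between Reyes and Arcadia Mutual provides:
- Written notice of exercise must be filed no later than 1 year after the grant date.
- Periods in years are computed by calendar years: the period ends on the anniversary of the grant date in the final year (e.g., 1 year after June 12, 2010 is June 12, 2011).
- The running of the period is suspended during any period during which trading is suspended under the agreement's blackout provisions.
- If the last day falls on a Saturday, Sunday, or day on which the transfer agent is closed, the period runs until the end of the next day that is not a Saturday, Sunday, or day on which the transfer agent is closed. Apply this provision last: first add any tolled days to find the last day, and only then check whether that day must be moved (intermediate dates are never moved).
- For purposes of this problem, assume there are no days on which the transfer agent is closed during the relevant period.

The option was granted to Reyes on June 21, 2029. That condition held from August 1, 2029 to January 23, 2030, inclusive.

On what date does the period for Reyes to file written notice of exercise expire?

1 year after June 21, 2029 is June 21, 2030.
From August 1, 2029 through January 23, 2030 inclusive is 176 days; tolling adds 176 days: June 21, 2030 + 176 days = December 14, 2030.
December 14, 2030 is Saturday; December 15, 2030 is Sunday. The next qualifying day is December 16, 2030.

December 16, 2030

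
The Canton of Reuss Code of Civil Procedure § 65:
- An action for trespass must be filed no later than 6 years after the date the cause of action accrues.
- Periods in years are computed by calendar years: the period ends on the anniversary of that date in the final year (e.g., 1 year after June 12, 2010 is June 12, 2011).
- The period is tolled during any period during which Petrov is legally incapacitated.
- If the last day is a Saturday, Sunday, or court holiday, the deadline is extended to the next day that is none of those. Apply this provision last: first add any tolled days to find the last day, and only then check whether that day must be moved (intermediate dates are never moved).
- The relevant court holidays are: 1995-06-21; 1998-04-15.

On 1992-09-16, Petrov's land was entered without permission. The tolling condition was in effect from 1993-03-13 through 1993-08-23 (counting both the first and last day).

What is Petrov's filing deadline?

6 years after 1992-09-16 is September 16, 1998.
From March 13, 1993 through August 23, 1993 inclusive is 164 days; tolling adds 164 days: September 16, 1998 + 164 days = February 27, 1999.
February 27, 1999 is Saturday; February 28, 1999 is Sunday. The next qualifying day is March 1, 1999.

March 1, 1999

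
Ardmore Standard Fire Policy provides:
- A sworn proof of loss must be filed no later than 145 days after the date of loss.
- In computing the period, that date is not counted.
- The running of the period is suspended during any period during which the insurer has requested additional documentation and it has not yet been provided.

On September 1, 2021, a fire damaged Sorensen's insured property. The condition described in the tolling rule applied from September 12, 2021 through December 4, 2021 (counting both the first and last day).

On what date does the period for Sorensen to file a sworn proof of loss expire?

April 18, 2022

145 days after September 1, 2021 is January 24, 2022.
From September 12, 2021 through December 4, 2021 inclusive is 84 days; tolling adds 84 days: January 24, 2022 + 84 days = April 18, 2022.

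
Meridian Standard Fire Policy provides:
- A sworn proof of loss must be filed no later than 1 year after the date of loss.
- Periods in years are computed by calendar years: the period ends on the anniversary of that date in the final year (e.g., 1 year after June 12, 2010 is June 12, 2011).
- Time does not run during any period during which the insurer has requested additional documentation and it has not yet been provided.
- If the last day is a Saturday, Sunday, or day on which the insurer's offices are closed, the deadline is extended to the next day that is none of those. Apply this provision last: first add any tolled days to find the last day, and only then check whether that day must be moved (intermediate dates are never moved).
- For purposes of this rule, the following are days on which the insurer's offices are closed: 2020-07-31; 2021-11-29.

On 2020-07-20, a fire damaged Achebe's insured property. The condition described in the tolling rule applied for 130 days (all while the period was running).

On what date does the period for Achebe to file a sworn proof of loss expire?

November 30, 2021

1 year after 2020-07-20 is July 20, 2021.
Tolling adds 130 days: July 20, 2021 + 130 days = November 27, 2021.
November 27, 2021 is Saturday; November 28, 2021 is Sunday; November 29, 2021 is a listed holiday. The next qualifying day is November 30, 2021.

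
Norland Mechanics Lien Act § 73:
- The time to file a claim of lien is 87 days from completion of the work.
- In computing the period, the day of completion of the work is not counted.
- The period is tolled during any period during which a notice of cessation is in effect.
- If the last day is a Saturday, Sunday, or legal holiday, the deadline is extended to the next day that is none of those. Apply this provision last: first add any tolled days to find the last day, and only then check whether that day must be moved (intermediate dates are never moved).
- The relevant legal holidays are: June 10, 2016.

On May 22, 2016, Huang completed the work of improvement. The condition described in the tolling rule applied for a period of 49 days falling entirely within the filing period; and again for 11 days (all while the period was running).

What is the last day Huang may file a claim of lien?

87 days after May 22, 2016 is August 17, 2016.
Tolling adds 49 days: August 17, 2016 + 49 days = October 5, 2016.
Tolling adds 11 days: October 5, 2016 + 11 days = October 16, 2016.
October 16, 2016 is Sunday. The next qualifying day is October 17, 2016.

October 17, 2016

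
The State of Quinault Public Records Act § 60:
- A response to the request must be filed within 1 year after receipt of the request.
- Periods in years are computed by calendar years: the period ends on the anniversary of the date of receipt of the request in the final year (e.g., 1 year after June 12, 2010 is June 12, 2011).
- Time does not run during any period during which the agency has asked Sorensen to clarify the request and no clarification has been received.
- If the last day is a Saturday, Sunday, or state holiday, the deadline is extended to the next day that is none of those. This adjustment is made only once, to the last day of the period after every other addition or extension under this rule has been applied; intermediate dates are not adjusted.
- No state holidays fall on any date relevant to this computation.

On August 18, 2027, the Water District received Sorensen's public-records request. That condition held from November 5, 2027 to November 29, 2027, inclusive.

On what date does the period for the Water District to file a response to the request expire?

1 year after August 18, 2027 is August 18, 2028.
From November 5, 2027 through November 29, 2027 inclusive is 25 days; tolling adds 25 days: August 18, 2028 + 25 days = September 12, 2028.
September 12, 2028 is a Tuesday and not a state holiday, so no extension applies.

September 12, 2028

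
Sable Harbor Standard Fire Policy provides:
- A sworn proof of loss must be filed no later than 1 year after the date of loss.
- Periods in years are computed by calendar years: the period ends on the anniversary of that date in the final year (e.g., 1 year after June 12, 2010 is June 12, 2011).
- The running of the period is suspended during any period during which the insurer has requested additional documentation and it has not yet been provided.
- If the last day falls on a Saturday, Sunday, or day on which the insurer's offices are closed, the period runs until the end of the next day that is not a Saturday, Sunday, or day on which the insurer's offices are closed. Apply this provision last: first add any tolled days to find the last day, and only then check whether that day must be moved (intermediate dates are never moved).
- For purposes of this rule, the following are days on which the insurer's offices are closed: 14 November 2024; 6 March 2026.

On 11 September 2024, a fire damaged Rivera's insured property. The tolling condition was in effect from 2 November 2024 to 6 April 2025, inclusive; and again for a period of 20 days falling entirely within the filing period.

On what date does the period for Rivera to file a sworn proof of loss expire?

1 year after 11 September 2024 is September 11, 2025.
From November 2, 2024 through April 6, 2025 inclusive is 156 days; tolling adds 156 days: September 11, 2025 + 156 days = February 14, 2026.
Tolling adds 20 days: February 14, 2026 + 20 days = March 6, 2026.
March 6, 2026 is a listed holiday; March 7, 2026 is Saturday; March 8, 2026 is Sunday. The next qualifying day is March 9, 2026.

March 9, 2026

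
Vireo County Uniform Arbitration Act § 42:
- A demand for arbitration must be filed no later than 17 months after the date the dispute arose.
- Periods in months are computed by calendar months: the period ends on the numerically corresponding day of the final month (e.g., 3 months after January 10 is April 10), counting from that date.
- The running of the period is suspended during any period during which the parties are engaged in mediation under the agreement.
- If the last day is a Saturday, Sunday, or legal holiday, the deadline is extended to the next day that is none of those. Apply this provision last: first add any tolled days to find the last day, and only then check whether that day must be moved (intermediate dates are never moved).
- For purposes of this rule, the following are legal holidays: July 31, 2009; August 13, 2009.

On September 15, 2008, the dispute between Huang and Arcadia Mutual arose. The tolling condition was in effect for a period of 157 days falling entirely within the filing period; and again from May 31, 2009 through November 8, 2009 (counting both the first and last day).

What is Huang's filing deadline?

17 months after September 15, 2008 is February 15, 2010.
Tolling adds 157 days: February 15, 2010 + 157 days = July 22, 2010.
From May 31, 2009 through November 8, 2009 inclusive is 162 days; tolling adds 162 days: July 22, 2010 + 162 days = December 31, 2010.
December 31, 2010 is a Friday and not a legal holiday, so no extension applies.

December 31, 2010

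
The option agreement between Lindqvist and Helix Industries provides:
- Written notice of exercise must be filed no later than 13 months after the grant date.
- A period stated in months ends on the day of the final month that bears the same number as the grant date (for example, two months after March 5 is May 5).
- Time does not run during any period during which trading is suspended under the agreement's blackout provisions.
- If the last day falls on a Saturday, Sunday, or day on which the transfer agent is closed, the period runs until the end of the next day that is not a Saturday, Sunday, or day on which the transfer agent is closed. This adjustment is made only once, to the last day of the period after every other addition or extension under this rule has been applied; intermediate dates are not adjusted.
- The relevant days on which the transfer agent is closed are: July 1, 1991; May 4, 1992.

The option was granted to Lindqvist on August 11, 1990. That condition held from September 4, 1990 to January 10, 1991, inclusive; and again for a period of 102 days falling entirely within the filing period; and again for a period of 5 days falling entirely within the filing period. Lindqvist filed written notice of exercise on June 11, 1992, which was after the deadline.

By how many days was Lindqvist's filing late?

37 days

13 months after August 11, 1990 is September 11, 1991.
From September 4, 1990 through January 10, 1991 inclusive is 129 days; tolling adds 129 days: September 11, 1991 + 129 days = January 18, 1992.
Tolling adds 102 days: January 18, 1992 + 102 days = April 29, 1992.
Tolling adds 5 days: April 29, 1992 + 5 days = May 4, 1992.
May 4, 1992 is a listed holiday. The next qualifying day is May 5, 1992.
The deadline is May 5, 1992; from May 5, 1992 to June 11, 1992 is 37 days.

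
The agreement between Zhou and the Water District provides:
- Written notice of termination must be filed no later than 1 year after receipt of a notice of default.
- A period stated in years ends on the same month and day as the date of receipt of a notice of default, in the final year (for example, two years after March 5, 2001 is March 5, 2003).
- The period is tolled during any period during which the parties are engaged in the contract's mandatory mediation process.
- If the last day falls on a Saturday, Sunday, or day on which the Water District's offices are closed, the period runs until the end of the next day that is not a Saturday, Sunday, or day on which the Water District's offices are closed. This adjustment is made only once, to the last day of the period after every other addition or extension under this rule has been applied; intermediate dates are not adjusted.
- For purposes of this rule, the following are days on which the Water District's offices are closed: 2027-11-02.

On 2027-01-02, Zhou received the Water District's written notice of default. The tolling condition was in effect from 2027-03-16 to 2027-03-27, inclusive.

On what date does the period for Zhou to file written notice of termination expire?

January 14, 2028

1 year after 2027-01-02 is January 2, 2028.
From March 16, 2027 through March 27, 2027 inclusive is 12 days; tolling adds 12 days: January 2, 2028 + 12 days = January 14, 2028.
January 14, 2028 is a Friday and not a day on which the Water District's offices are closed, so no extension applies.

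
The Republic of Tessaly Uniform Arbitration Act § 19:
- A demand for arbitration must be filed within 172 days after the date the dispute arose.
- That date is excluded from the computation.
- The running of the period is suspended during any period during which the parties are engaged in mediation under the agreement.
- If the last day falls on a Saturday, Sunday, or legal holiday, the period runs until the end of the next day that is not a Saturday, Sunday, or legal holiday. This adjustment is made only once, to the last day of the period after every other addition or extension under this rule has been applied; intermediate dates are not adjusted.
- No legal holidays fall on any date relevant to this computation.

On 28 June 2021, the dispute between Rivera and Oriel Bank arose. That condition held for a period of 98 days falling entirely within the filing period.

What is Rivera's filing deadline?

172 days after 28 June 2021 is December 17, 2021.
Tolling adds 98 days: December 17, 2021 + 98 days = March 25, 2022.
March 25, 2022 is a Friday and not a legal holiday, so no extension applies.

March 25, 2022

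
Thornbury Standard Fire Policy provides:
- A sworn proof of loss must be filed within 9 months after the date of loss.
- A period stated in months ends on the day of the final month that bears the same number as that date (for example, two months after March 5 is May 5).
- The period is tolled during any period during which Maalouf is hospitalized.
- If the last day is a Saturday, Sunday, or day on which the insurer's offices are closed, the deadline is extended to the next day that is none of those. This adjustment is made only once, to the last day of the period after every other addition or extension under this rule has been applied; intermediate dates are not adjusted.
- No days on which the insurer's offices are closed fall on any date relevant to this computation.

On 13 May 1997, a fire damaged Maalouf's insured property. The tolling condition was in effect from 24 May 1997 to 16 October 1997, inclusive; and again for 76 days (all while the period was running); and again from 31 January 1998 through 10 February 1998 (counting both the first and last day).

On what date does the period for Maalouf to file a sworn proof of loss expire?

9 months after 13 May 1997 is February 13, 1998.
From May 24, 1997 through October 16, 1997 inclusive is 146 days; tolling adds 146 days: February 13, 1998 + 146 days = July 9, 1998.
Tolling adds 76 days: July 9, 1998 + 76 days = September 23, 1998.
From January 31, 1998 through February 10, 1998 inclusive is 11 days; tolling adds 11 days: September 23, 1998 + 11 days = October 4, 1998.
October 4, 1998 is Sunday. The next qualifying day is October 5, 1998.

October 5, 1998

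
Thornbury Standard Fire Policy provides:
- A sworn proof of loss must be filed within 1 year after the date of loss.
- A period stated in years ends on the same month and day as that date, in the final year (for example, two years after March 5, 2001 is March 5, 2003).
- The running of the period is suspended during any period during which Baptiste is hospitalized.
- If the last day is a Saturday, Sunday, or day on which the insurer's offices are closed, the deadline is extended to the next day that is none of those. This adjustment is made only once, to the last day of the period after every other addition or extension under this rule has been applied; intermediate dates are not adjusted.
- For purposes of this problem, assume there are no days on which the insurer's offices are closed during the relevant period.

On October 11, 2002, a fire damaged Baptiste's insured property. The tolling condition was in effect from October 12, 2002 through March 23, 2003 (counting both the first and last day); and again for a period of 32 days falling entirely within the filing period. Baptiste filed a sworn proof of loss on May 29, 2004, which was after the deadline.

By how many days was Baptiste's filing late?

36 days

1 year after October 11, 2002 is October 11, 2003.
From October 12, 2002 through March 23, 2003 inclusive is 163 days; tolling adds 163 days: October 11, 2003 + 163 days = March 22, 2004.
Tolling adds 32 days: March 22, 2004 + 32 days = April 23, 2004.
April 23, 2004 is a Friday and not a day on which the insurer's offices are closed, so no extension applies.
The deadline is April 23, 2004; from April 23, 2004 to May 29, 2004 is 36 days.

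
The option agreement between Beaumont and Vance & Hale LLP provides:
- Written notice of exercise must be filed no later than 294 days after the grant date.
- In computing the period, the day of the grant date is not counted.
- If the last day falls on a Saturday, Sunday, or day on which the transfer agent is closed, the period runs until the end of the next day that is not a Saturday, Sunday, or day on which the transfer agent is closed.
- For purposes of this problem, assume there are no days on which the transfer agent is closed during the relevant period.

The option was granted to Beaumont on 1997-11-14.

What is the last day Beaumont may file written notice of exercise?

September 4, 1998

294 days after 1997-11-14 is September 4, 1998.
September 4, 1998 is a Friday and not a day on which the transfer agent is closed, so no extension applies.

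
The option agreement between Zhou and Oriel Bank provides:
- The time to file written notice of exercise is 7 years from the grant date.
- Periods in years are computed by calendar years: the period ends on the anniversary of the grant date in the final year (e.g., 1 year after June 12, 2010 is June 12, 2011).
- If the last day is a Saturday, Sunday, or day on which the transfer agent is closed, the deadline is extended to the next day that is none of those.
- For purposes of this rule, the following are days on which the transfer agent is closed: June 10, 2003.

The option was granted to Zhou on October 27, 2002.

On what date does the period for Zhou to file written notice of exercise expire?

October 27, 2009

7 years after October 27, 2002 is October 27, 2009.
October 27, 2009 is a Tuesday and not a day on which the transfer agent is closed, so no extension applies.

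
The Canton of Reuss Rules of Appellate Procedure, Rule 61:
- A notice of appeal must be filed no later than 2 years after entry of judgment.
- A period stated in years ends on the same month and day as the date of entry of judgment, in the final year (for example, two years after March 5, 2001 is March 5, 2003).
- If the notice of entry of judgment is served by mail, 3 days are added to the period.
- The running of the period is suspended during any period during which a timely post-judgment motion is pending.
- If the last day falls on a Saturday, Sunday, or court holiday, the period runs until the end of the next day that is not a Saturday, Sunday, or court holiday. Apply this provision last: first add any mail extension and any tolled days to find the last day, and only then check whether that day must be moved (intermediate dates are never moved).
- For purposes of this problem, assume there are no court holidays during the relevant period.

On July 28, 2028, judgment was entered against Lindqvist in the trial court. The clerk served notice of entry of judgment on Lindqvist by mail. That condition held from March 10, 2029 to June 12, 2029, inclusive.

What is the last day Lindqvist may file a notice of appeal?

November 4, 2030

2 years after July 28, 2028 is July 28, 2030.
Service was by mail, adding 3 days: July 28, 2030 + 3 days = July 31, 2030.
From March 10, 2029 through June 12, 2029 inclusive is 95 days; tolling adds 95 days: July 31, 2030 + 95 days = November 3, 2030.
November 3, 2030 is Sunday. The next qualifying day is November 4, 2030.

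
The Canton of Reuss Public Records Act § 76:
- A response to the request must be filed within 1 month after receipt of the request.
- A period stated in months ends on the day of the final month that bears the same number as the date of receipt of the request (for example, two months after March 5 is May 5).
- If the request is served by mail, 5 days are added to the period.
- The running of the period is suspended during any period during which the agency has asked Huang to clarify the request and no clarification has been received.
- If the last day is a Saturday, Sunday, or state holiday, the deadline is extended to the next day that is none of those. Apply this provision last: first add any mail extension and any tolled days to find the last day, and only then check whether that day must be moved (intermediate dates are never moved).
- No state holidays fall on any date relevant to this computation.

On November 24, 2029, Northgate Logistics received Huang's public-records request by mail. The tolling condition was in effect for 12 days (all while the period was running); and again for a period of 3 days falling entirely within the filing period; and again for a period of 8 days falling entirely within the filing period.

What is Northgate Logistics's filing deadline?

1 month after November 24, 2029 is December 24, 2029.
Service was by mail, adding 5 days: December 24, 2029 + 5 days = December 29, 2029.
Tolling adds 12 days: December 29, 2029 + 12 days = January 10, 2030.
Tolling adds 3 days: January 10, 2030 + 3 days = January 13, 2030.
Tolling adds 8 days: January 13, 2030 + 8 days = January 21, 2030.
January 21, 2030 is a Monday and not a state holiday, so no extension applies.

January 21, 2030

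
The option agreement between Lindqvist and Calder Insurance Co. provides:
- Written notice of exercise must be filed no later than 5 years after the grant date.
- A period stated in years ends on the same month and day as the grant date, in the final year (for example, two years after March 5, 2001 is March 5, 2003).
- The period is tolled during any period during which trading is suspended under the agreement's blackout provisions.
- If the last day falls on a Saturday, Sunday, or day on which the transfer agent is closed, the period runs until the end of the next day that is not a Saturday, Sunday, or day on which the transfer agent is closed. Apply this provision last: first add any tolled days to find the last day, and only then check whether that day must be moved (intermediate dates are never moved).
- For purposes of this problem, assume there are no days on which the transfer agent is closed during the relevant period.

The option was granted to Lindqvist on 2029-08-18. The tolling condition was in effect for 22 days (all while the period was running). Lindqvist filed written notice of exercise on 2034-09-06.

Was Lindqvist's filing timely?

5 years after 2029-08-18 is August 18, 2034.
Tolling adds 22 days: August 18, 2034 + 22 days = September 9, 2034.
September 9, 2034 is Saturday; September 10, 2034 is Sunday. The next qualifying day is September 11, 2034.
The deadline is September 11, 2034; the filing on September 6, 2034 is on or before that date.

Yes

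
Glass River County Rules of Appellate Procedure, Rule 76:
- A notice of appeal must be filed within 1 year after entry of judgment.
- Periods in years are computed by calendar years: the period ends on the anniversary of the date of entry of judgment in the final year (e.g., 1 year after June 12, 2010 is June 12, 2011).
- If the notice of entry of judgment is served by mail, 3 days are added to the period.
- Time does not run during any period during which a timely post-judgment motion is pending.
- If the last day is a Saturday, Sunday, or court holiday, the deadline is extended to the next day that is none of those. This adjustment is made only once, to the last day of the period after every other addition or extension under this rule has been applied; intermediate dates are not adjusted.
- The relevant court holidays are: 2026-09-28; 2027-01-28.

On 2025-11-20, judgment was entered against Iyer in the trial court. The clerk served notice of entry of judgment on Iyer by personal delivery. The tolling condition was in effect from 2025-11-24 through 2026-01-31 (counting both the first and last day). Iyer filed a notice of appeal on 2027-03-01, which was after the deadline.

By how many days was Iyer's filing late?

1 year after 2025-11-20 is November 20, 2026.
Service was not by mail, so no mail extension applies.
From November 24, 2025 through January 31, 2026 inclusive is 69 days; tolling adds 69 days: November 20, 2026 + 69 days = January 28, 2027.
January 28, 2027 is a listed holiday. The next qualifying day is January 29, 2027.
The deadline is January 29, 2027; from January 29, 2027 to March 1, 2027 is 31 days.

31 days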